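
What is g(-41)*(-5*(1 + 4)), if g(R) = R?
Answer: 1025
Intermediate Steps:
g(-41)*(-5*(1 + 4)) = -(-205)*(1 + 4) = -(-205)*5 = -41*(-25) = 1025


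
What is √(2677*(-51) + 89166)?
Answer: I*√47361 ≈ 217.63*I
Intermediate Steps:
√(2677*(-51) + 89166) = √(-136527 + 89166) = √(-47361) = I*√47361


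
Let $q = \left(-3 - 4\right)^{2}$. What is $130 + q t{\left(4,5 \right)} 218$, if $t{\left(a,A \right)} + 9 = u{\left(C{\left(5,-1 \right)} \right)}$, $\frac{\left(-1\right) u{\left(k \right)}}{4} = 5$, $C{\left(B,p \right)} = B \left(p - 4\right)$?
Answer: $-309648$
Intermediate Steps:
$q = 49$ ($q = \left(-7\right)^{2} = 49$)
$C{\left(B,p \right)} = B \left(-4 + p\right)$
$u{\left(k \right)} = -20$ ($u{\left(k \right)} = \left(-4\right) 5 = -20$)
$t{\left(a,A \right)} = -29$ ($t{\left(a,A \right)} = -9 - 20 = -29$)
$130 + q t{\left(4,5 \right)} 218 = 130 + 49 \left(-29\right) 218 = 130 - 309778 = -309648$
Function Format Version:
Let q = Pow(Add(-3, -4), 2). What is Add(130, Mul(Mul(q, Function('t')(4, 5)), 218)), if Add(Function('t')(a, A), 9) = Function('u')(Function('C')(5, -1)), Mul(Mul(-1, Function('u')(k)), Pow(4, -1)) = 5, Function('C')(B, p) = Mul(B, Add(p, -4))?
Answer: -309648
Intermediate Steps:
q = 49 (q = Pow(-7, 2) = 49)
Function('C')(B, p) = Mul(B, Add(-4, p))
Function('u')(k) = -20 (Function('u')(k) = Mul(-4, 5) = -20)
Function('t')(a, A) = -29 (Function('t')(a, A) = Add(-9, -20) = -29)
Add(130, Mul(Mul(q, Function('t')(4, 5)), 218)) = Add(130, Mul(Mul(49, -29), 218)) = Add(130, Mul(-1421, 218)) = Add(130, -309778) = -309648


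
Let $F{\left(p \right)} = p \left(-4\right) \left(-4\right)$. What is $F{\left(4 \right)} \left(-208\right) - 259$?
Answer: $-13571$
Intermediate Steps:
$F{\left(p \right)} = 16 p$ ($F{\left(p \right)} = - 4 p \left(-4\right) = 16 p$)
$F{\left(4 \right)} \left(-208\right) - 259 = 16 \cdot 4 \left(-208\right) - 259 = 64 \left(-208\right) - 259 = -13312 - 259 = -13571$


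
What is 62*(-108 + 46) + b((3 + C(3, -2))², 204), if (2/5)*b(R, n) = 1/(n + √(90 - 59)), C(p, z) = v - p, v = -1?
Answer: -31970446/8317 - √31/16634 ≈ -3844.0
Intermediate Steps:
C(p, z) = -1 - p
b(R, n) = 5/(2*(n + √31)) (b(R, n) = 5/(2*(n + √(90 - 59))) = 5/(2*(n + √31)))
62*(-108 + 46) + b((3 + C(3, -2))², 204) = 62*(-108 + 46) + 5/(2*(204 + √31)) = 62*(-62) + 5/(2*(204 + √31)) = -3844 + 5/(2*(204 + √31))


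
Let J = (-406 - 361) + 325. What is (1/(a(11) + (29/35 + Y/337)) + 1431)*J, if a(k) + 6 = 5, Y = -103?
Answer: -209051492/331 ≈ -6.3158e+5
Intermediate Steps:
a(k) = -1 (a(k) = -6 + 5 = -1)
J = -442 (J = -767 + 325 = -442)
(1/(a(11) + (29/35 + Y/337)) + 1431)*J = (1/(-1 + (29/35 - 103/337)) + 1431)*(-442) = (1/(-1 + 6168/11795) + 1431)*(-442) = (1/(-5627/11795) + 1431)*(-442) = (-11795/5627 + 1431)*(-442) = (8040442/5627)*(-442) = -209051492/331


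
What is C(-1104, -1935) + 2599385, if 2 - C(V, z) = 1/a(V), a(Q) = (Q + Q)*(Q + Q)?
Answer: 12672697863167/4875264 ≈ 2.5994e+6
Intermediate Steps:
a(Q) = 4*Q² (a(Q) = (2*Q)*(2*Q) = 4*Q²)
C(V, z) = 2 - 1/(4*V²)
C(-1104, -1935) + 2599385 = (2 - ¼/(-1104)²) + 2599385 = (2 - ¼*1/1218816) + 2599385 = (2 - 1/4875264) + 2599385 = 9750527/4875264 + 2599385 = 12672697863167/4875264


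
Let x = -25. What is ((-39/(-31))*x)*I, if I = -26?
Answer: 25350/31 ≈ 817.74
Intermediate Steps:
((-39/(-31))*x)*I = (-39/(-31)*(-25))*(-26) = (-39*(-1/31)*(-25))*(-26) = ((39/31)*(-25))*(-26) = -975/31*(-26) = 25350/31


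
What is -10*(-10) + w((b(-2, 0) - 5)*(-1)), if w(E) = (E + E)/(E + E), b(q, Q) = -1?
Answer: 101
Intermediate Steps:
w(E) = 1 (w(E) = (2*E)/((2*E)) = (2*E)*(1/(2*E)) = 1)
-10*(-10) + w((b(-2, 0) - 5)*(-1)) = -10*(-10) + 1 = 100 + 1 = 101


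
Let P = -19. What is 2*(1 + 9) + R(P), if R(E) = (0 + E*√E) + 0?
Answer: 20 - 19*I*√19 ≈ 20.0 - 82.819*I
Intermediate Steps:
R(E) = E^(3/2) (R(E) = (0 + E^(3/2)) + 0 = E^(3/2) + 0 = E^(3/2))
2*(1 + 9) + R(P) = 2*(1 + 9) + (-19)^(3/2) = 2*10 - 19*I*√19 = 20 - 19*I*√19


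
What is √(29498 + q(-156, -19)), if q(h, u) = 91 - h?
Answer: 3*√3305 ≈ 172.47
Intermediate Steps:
√(29498 + q(-156, -19)) = √(29498 + (91 - 1*(-156))) = √(29498 + (91 + 156)) = √(29498 + 247) = √29745 = 3*√3305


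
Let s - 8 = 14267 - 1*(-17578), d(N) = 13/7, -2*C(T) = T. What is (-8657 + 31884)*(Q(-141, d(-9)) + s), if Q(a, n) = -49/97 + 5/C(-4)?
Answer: 143539817263/194 ≈ 7.3990e+8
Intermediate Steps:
C(T) = -T/2
d(N) = 13/7 (d(N) = 13*(⅐) = 13/7)
s = 31853 (s = 8 + (14267 - 1*(-17578)) = 8 + (14267 + 17578) = 8 + 31845 = 31853)
Q(a, n) = 387/194 (Q(a, n) = -49/97 + 5/((-½*(-4))) = -49*1/97 + 5/2 = -49/97 + 5*(½) = -49/97 + 5/2 = 387/194)
(-8657 + 31884)*(Q(-141, d(-9)) + s) = (-8657 + 31884)*(387/194 + 31853) = 23227*(6179869/194) = 143539817263/194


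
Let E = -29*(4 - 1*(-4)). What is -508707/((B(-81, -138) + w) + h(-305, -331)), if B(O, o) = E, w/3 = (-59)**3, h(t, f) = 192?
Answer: 508707/616177 ≈ 0.82559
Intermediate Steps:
w = -616137 (w = 3*(-59)**3 = 3*(-205379) = -616137)
E = -232 (E = -29*(4 + 4) = -29*8 = -232)
B(O, o) = -232
-508707/((B(-81, -138) + w) + h(-305, -331)) = -508707/((-232 - 616137) + 192) = -508707/(-616369 + 192) = -508707/(-616177) = -508707*(-1/616177) = 508707/616177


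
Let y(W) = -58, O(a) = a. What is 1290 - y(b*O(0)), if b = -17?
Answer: 1348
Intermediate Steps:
1290 - y(b*O(0)) = 1290 - 1*(-58) = 1290 + 58 = 1348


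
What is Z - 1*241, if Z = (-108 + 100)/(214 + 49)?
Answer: -63391/263 ≈ -241.03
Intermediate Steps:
Z = -8/263 ≈ -0.030418
Z - 1*241 = -8/263 - 1*241 = -8/263 - 241 = -63391/263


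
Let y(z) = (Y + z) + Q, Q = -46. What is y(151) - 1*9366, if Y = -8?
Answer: -9269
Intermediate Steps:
y(z) = -54 + z (y(z) = (-8 + z) - 46 = -54 + z)
y(151) - 1*9366 = (-54 + 151) - 1*9366 = 97 - 9366 = -9269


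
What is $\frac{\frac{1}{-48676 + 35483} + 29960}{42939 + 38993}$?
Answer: $\frac{395262279}{1080928876} \approx 0.36567$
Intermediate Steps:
$\frac{\frac{1}{-48676 + 35483} + 29960}{42939 + 38993} = \frac{\frac{1}{-13193} + 29960}{81932} = \left(- \frac{1}{13193} + 29960\right) \frac{1}{81932} = \frac{395262279}{13193} \cdot \frac{1}{81932} = \frac{395262279}{1080928876}$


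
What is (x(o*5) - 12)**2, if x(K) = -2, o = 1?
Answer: 196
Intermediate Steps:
(x(o*5) - 12)**2 = (-2 - 12)**2 = (-14)**2 = 196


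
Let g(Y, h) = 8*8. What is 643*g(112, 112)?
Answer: 41152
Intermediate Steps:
g(Y, h) = 64
643*g(112, 112) = 643*64 = 41152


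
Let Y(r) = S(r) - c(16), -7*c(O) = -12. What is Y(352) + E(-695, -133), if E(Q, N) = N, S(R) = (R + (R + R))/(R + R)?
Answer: -1865/14 ≈ -133.21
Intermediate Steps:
c(O) = 12/7 (c(O) = -⅐*(-12) = 12/7)
S(R) = 3/2 (S(R) = (R + 2*R)/((2*R)) = (3*R)*(1/(2*R)) = 3/2)
Y(r) = -3/14 (Y(r) = 3/2 - 1*12/7 = 3/2 - 12/7 = -3/14)
Y(352) + E(-695, -133) = -3/14 - 133 = -1865/14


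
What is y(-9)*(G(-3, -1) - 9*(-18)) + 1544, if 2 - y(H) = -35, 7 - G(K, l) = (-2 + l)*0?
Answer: 7797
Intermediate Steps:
G(K, l) = 7 (G(K, l) = 7 - (-2 + l)*0 = 7 - 1*0 = 7 + 0 = 7)
y(H) = 37 (y(H) = 2 - 1*(-35) = 2 + 35 = 37)
y(-9)*(G(-3, -1) - 9*(-18)) + 1544 = 37*(7 - 9*(-18)) + 1544 = 37*(7 + 162) + 1544 = 37*169 + 1544 = 6253 + 1544 = 7797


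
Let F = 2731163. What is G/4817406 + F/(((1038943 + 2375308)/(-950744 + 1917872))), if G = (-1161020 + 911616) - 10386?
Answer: 6362309626957912747/8223916626453 ≈ 7.7364e+5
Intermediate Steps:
G = -259790 (G = -249404 - 10386 = -259790)
G/4817406 + F/(((1038943 + 2375308)/(-950744 + 1917872))) = -259790/4817406 + 2731163/(((1038943 + 2375308)/(-950744 + 1917872))) = -259790*1/4817406 + 2731163/((3414251/967128)) = -129895/2408703 + 2731163/((3414251*(1/967128))) = -129895/2408703 + 2731163/(3414251/967128) = -129895/2408703 + 2731163*(967128/3414251) = -129895/2408703 + 2641384209864/3414251 = 6362309626957912747/8223916626453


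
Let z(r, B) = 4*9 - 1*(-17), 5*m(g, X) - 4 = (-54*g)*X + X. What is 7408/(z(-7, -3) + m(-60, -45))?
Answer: -4630/18197 ≈ -0.25444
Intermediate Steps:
m(g, X) = ⅘ + X/5 - 54*X*g/5 (m(g, X) = ⅘ + ((-54*g)*X + X)/5 = ⅘ + (-54*X*g + X)/5 = ⅘ + (X - 54*X*g)/5 = ⅘ + (X/5 - 54*X*g/5) = ⅘ + X/5 - 54*X*g/5)
z(r, B) = 53 (z(r, B) = 36 + 17 = 53)
7408/(z(-7, -3) + m(-60, -45)) = 7408/(53 + (⅘ + (⅕)*(-45) - 54/5*(-45)*(-60))) = 7408/(53 + (⅘ - 9 - 29160)) = 7408/(53 - 145841/5) = 7408/(-145576/5) = 7408*(-5/145576) = -4630/18197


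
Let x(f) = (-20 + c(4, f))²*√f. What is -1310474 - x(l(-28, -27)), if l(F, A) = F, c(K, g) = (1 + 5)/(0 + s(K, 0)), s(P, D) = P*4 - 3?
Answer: -1310474 - 129032*I*√7/169 ≈ -1.3105e+6 - 2020.0*I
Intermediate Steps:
s(P, D) = -3 + 4*P (s(P, D) = 4*P - 3 = -3 + 4*P)
c(K, g) = 6/(-3 + 4*K) (c(K, g) = (1 + 5)/(0 + (-3 + 4*K)) = 6/(-3 + 4*K))
x(f) = 64516*√f/169 (x(f) = (-20 + 6/(-3 + 4*4))²*√f = (-20 + 6/(-3 + 16))²*√f = (-20 + 6/13)²*√f = (-254/13)²*√f = 64516*√f/169)
-1310474 - x(l(-28, -27)) = -1310474 - 64516*√(-28)/169 = -1310474 - 64516*2*I*√7/169 = -1310474 - 129032*I*√7/169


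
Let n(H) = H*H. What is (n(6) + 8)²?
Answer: 1936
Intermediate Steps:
n(H) = H²
(n(6) + 8)² = (6² + 8)² = (36 + 8)² = 44² = 1936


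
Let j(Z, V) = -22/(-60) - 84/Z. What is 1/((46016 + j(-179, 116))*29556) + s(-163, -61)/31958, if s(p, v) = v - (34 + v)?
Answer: -1089131872067/1023720600651294 ≈ -0.0010639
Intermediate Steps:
j(Z, V) = 11/30 - 84/Z (j(Z, V) = -22*(-1/60) - 84/Z = 11/30 - 84/Z)
s(p, v) = -34 (s(p, v) = v + (-34 - v) = -34)
1/((46016 + j(-179, 116))*29556) + s(-163, -61)/31958 = 1/((46016 + (11/30 - 84/(-179)))*29556) - 34/31958 = (1/29556)/(46016 + (11/30 - 84*(-1/179))) - 34*1/31958 = (1/29556)/(46016 + (11/30 + 84/179)) - 17/15979 = (1/29556)/(46016 + 4489/5370) - 17/15979 = (1/29556)/(247110409/5370) - 17/15979 = (5370/247110409)*(1/29556) - 17/15979 = 895/1217265874734 - 17/15979 = -1089131872067/1023720600651294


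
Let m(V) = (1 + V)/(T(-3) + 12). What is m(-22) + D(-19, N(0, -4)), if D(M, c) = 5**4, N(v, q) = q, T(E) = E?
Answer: 1868/3 ≈ 622.67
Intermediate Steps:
D(M, c) = 625
m(V) = 1/9 + V/9 (m(V) = (1 + V)/(-3 + 12) = (1 + V)/9 = (1 + V)*(1/9) = 1/9 + V/9)
m(-22) + D(-19, N(0, -4)) = (1/9 + (1/9)*(-22)) + 625 = (1/9 - 22/9) + 625 = -7/3 + 625 = 1868/3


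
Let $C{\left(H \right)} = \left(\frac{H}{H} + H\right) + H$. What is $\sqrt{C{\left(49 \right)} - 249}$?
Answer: $5 i \sqrt{6} \approx 12.247 i$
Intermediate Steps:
$C{\left(H \right)} = 1 + 2 H$ ($C{\left(H \right)} = \left(1 + H\right) + H = 1 + 2 H$)
$\sqrt{C{\left(49 \right)} - 249} = \sqrt{\left(1 + 2 \cdot 49\right) - 249} = \sqrt{\left(1 + 98\right) - 249} = \sqrt{99 - 249} = \sqrt{-150} = 5 i \sqrt{6}$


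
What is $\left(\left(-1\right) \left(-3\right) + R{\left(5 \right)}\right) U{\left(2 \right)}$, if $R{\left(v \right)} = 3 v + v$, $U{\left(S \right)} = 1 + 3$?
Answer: $92$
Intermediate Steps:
$U{\left(S \right)} = 4$
$R{\left(v \right)} = 4 v$
$\left(\left(-1\right) \left(-3\right) + R{\left(5 \right)}\right) U{\left(2 \right)} = \left(\left(-1\right) \left(-3\right) + 4 \cdot 5\right) 4 = \left(3 + 20\right) 4 = 23 \cdot 4 = 92$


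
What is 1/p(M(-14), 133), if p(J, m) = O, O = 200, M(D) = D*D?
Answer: 1/200 ≈ 0.0050000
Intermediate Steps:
M(D) = D²
p(J, m) = 200
1/p(M(-14), 133) = 1/200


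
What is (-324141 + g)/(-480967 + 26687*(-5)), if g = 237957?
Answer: 43092/307201 ≈ 0.14027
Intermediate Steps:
(-324141 + g)/(-480967 + 26687*(-5)) = (-324141 + 237957)/(-480967 + 26687*(-5)) = -86184/(-480967 - 133435) = -86184/(-614402) = -86184*(-1/614402) = 43092/307201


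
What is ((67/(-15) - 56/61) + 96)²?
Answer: 6874565569/837225 ≈ 8211.1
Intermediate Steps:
((67/(-15) - 56/61) + 96)² = ((67*(-1/15) - 56*1/61) + 96)² = ((-67/15 - 56/61) + 96)² = (-4927/915 + 96)² = (82913/915)² = 6874565569/837225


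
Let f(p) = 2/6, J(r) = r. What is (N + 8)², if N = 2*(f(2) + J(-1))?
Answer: 400/9 ≈ 44.444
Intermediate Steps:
f(p) = ⅓ (f(p) = 2*(⅙) = ⅓)
N = -4/3 (N = 2*(⅓ - 1) = 2*(-⅔) = -4/3 ≈ -1.3333)
(N + 8)² = (-4/3 + 8)² = (20/3)² = 400/9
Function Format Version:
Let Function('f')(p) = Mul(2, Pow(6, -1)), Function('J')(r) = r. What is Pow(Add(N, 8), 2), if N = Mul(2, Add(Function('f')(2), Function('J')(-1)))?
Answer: Rational(400, 9) ≈ 44.444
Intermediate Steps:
Function('f')(p) = Rational(1, 3) (Function('f')(p) = Mul(2, Rational(1, 6)) = Rational(1, 3))
N = Rational(-4, 3) (N = Mul(2, Add(Rational(1, 3), -1)) = Mul(2, Rational(-2, 3)) = Rational(-4, 3) ≈ -1.3333)
Pow(Add(N, 8), 2) = Pow(Add(Rational(-4, 3), 8), 2) = Pow(Rational(20, 3), 2) = Rational(400, 9)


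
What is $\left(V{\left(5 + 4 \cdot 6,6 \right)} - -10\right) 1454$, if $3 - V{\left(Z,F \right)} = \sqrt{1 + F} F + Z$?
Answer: $-23264 - 8724 \sqrt{7} \approx -46346.0$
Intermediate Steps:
$V{\left(Z,F \right)} = 3 - Z - F \sqrt{1 + F}$ ($V{\left(Z,F \right)} = 3 - \left(\sqrt{1 + F} F + Z\right) = 3 - \left(F \sqrt{1 + F} + Z\right) = 3 - \left(Z + F \sqrt{1 + F}\right) = 3 - Z - F \sqrt{1 + F}$)
$\left(V{\left(5 + 4 \cdot 6,6 \right)} - -10\right) 1454 = \left(\left(3 - \left(5 + 4 \cdot 6\right) - 6 \sqrt{1 + 6}\right) - -10\right) 1454 = \left(\left(3 - \left(5 + 24\right) - 6 \sqrt{7}\right) + 10\right) 1454 = \left(\left(3 - 29 - 6 \sqrt{7}\right) + 10\right) 1454 = \left(\left(-26 - 6 \sqrt{7}\right) + 10\right) 1454 = \left(-16 - 6 \sqrt{7}\right) 1454 = -23264 - 8724 \sqrt{7}$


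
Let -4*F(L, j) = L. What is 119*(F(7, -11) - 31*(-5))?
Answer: 72947/4 ≈ 18237.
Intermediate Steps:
F(L, j) = -L/4
119*(F(7, -11) - 31*(-5)) = 119*(-1/4*7 - 31*(-5)) = 119*(-7/4 + 155) = 119*(613/4) = 72947/4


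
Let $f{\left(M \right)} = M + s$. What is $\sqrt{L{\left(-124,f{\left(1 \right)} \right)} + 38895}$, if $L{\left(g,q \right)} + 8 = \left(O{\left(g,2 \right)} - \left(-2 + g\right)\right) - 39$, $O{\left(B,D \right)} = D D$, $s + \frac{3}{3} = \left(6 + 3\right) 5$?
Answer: $\sqrt{38978} \approx 197.43$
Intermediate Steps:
$s = 44$ ($s = -1 + \left(6 + 3\right) 5 = -1 + 9 \cdot 5 = -1 + 45 = 44$)
$O{\left(B,D \right)} = D^{2}$
$f{\left(M \right)} = 44 + M$ ($f{\left(M \right)} = M + 44 = 44 + M$)
$L{\left(g,q \right)} = -41 - g$ ($L{\left(g,q \right)} = -8 - \left(33 + g\right) = -41 - g$)
$\sqrt{L{\left(-124,f{\left(1 \right)} \right)} + 38895} = \sqrt{\left(-41 - -124\right) + 38895} = \sqrt{\left(-41 + 124\right) + 38895} = \sqrt{83 + 38895} = \sqrt{38978}$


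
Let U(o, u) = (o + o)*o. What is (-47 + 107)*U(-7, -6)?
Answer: 5880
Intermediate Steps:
U(o, u) = 2*o² (U(o, u) = (2*o)*o = 2*o²)
(-47 + 107)*U(-7, -6) = (-47 + 107)*(2*(-7)²) = 60*(2*49) = 60*98 = 5880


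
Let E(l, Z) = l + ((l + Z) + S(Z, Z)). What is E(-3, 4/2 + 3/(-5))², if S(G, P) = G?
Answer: 256/25 ≈ 10.240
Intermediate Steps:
E(l, Z) = 2*Z + 2*l (E(l, Z) = l + ((l + Z) + Z) = l + ((Z + l) + Z) = l + (l + 2*Z) = 2*Z + 2*l)
E(-3, 4/2 + 3/(-5))² = (2*(4/2 + 3/(-5)) + 2*(-3))² = (2*(4*(½) + 3*(-⅕)) - 6)² = (2*(2 - ⅗) - 6)² = (2*(7/5) - 6)² = (14/5 - 6)² = (-16/5)² = 256/25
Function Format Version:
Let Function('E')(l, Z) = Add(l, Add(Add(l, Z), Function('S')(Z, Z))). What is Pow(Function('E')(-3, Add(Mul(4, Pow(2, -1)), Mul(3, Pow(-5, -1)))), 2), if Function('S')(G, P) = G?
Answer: Rational(256, 25) ≈ 10.240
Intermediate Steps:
Function('E')(l, Z) = Add(Mul(2, Z), Mul(2, l)) (Function('E')(l, Z) = Add(l, Add(Add(l, Z), Z)) = Add(l, Add(Add(Z, l), Z)) = Add(l, Add(l, Mul(2, Z))) = Add(Mul(2, Z), Mul(2, l)))
Pow(Function('E')(-3, Add(Mul(4, Pow(2, -1)), Mul(3, Pow(-5, -1)))), 2) = Pow(Add(Mul(2, Add(Mul(4, Pow(2, -1)), Mul(3, Pow(-5, -1)))), Mul(2, -3)), 2) = Pow(Add(Mul(2, Add(Mul(4, Rational(1, 2)), Mul(3, Rational(-1, 5)))), -6), 2) = Pow(Add(Mul(2, Add(2, Rational(-3, 5))), -6), 2) = Pow(Add(Mul(2, Rational(7, 5)), -6), 2) = Pow(Add(Rational(14, 5), -6), 2) = Pow(Rational(-16, 5), 2) = Rational(256, 25)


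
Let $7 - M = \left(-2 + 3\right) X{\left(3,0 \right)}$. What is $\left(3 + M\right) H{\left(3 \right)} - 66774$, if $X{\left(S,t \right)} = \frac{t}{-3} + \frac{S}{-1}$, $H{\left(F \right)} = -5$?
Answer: $-66839$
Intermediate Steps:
$X{\left(S,t \right)} = - S - \frac{t}{3}$ ($X{\left(S,t \right)} = t \left(- \frac{1}{3}\right) + S \left(-1\right) = - \frac{t}{3} - S = - S - \frac{t}{3}$)
$M = 10$ ($M = 7 - \left(-2 + 3\right) \left(\left(-1\right) 3 - 0\right) = 7 - 1 \left(-3 + 0\right) = 7 - 1 \left(-3\right) = 7 - -3 = 7 + 3 = 10$)
$\left(3 + M\right) H{\left(3 \right)} - 66774 = \left(3 + 10\right) \left(-5\right) - 66774 = 13 \left(-5\right) - 66774 = -65 - 66774 = -66839$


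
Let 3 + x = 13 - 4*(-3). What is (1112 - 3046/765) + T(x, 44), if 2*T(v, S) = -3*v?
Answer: 822389/765 ≈ 1075.0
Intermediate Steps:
x = 22 (x = -3 + (13 - 4*(-3)) = -3 + (13 - 1*(-12)) = -3 + (13 + 12) = -3 + 25 = 22)
T(v, S) = -3*v/2 (T(v, S) = (-3*v)/2 = -3*v/2)
(1112 - 3046/765) + T(x, 44) = (1112 - 3046/765) - 3/2*22 = (1112 - 3046*1/765) - 33 = (1112 - 3046/765) - 33 = 847634/765 - 33 = 822389/765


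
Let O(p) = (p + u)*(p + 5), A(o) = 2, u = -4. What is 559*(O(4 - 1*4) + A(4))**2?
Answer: 181116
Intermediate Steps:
O(p) = (-4 + p)*(5 + p) (O(p) = (p - 4)*(p + 5) = (-4 + p)*(5 + p))
559*(O(4 - 1*4) + A(4))**2 = 559*((-20 + (4 - 1*4) + (4 - 1*4)**2) + 2)**2 = 559*((-20 + (4 - 4) + (4 - 4)**2) + 2)**2 = 559*((-20 + 0 + 0**2) + 2)**2 = 559*((-20 + 0 + 0) + 2)**2 = 559*(-20 + 2)**2 = 559*(-18)**2 = 559*324 = 181116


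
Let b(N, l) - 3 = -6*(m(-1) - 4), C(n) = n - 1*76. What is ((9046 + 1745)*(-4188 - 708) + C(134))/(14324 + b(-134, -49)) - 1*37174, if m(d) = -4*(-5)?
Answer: -581855872/14231 ≈ -40887.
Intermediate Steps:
C(n) = -76 + n (C(n) = n - 76 = -76 + n)
m(d) = 20
b(N, l) = -93 (b(N, l) = 3 - 6*(20 - 4) = 3 - 6*16 = 3 - 96 = -93)
((9046 + 1745)*(-4188 - 708) + C(134))/(14324 + b(-134, -49)) - 1*37174 = ((9046 + 1745)*(-4188 - 708) + (-76 + 134))/(14324 - 93) - 1*37174 = (10791*(-4896) + 58)/14231 - 37174 = (-52832736 + 58)*(1/14231) - 37174 = -52832678*1/14231 - 37174 = -52832678/14231 - 37174 = -581855872/14231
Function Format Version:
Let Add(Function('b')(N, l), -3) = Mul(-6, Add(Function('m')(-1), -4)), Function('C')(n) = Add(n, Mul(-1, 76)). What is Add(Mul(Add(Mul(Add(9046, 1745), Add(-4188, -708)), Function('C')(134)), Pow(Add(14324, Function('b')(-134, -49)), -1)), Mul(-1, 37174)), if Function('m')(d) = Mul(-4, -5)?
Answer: Rational(-581855872, 14231) ≈ -40887.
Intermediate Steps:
Function('C')(n) = Add(-76, n) (Function('C')(n) = Add(n, -76) = Add(-76, n))
Function('m')(d) = 20
Function('b')(N, l) = -93 (Function('b')(N, l) = Add(3, Mul(-6, Add(20, -4))) = Add(3, Mul(-6, 16)) = Add(3, -96) = -93)
Add(Mul(Add(Mul(Add(9046, 1745), Add(-4188, -708)), Function('C')(134)), Pow(Add(14324, Function('b')(-134, -49)), -1)), Mul(-1, 37174)) = Add(Mul(Add(Mul(Add(9046, 1745), Add(-4188, -708)), Add(-76, 134)), Pow(Add(14324, -93), -1)), Mul(-1, 37174)) = Add(Mul(Add(Mul(10791, -4896), 58), Pow(14231, -1)), -37174) = Add(Mul(Add(-52832736, 58), Rational(1, 14231)), -37174) = Add(Mul(-52832678, Rational(1, 14231)), -37174) = Add(Rational(-52832678, 14231), -37174) = Rational(-581855872, 14231)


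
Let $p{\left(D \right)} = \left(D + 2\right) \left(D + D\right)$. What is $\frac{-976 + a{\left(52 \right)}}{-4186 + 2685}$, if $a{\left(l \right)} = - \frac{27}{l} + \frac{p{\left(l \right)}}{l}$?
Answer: $\frac{2377}{4108} \approx 0.57863$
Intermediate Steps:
$p{\left(D \right)} = 2 D \left(2 + D\right)$ ($p{\left(D \right)} = \left(2 + D\right) 2 D = 2 D \left(2 + D\right)$)
$a{\left(l \right)} = 4 - \frac{27}{l} + 2 l$ ($a{\left(l \right)} = - \frac{27}{l} + \frac{2 l \left(2 + l\right)}{l} = - \frac{27}{l} + \left(4 + 2 l\right) = 4 - \frac{27}{l} + 2 l$)
$\frac{-976 + a{\left(52 \right)}}{-4186 + 2685} = \frac{-976 + \left(4 - \frac{27}{52} + 2 \cdot 52\right)}{-4186 + 2685} = \frac{-976 + \left(4 - \frac{27}{52} + 104\right)}{-1501} = \left(-976 + \left(4 - \frac{27}{52} + 104\right)\right) \left(- \frac{1}{1501}\right) = \left(-976 + \frac{5589}{52}\right) \left(- \frac{1}{1501}\right) = \left(- \frac{45163}{52}\right) \left(- \frac{1}{1501}\right) = \frac{2377}{4108}$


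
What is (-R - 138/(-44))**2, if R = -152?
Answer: 11648569/484 ≈ 24067.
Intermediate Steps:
(-R - 138/(-44))**2 = (-1*(-152) - 138/(-44))**2 = (152 - 138*(-1/44))**2 = (152 + 69/22)**2 = (3413/22)**2 = 11648569/484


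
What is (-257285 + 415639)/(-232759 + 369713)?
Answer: 79177/68477 ≈ 1.1563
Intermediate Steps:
(-257285 + 415639)/(-232759 + 369713) = 158354/136954 = 158354*(1/136954) = 79177/68477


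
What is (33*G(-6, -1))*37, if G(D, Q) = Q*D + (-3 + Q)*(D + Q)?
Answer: 41514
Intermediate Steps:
G(D, Q) = D*Q + (-3 + Q)*(D + Q)
(33*G(-6, -1))*37 = (33*((-1)² - 3*(-6) - 3*(-1) + 2*(-6)*(-1)))*37 = (33*(1 + 18 + 3 + 12))*37 = (33*34)*37 = 1122*37 = 41514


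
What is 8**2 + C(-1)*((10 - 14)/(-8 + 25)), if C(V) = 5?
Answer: 1068/17 ≈ 62.824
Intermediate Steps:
8**2 + C(-1)*((10 - 14)/(-8 + 25)) = 8**2 + 5*((10 - 14)/(-8 + 25)) = 64 + 5*(-4/17) = 64 - 20/17 = 1068/17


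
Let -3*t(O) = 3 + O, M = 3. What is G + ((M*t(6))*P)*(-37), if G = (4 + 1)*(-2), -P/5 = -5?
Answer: 8315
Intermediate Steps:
t(O) = -1 - O/3 (t(O) = -(3 + O)/3 = -1 - O/3)
P = 25 (P = -5*(-5) = 25)
G = -10 (G = 5*(-2) = -10)
G + ((M*t(6))*P)*(-37) = -10 + ((3*(-1 - 1/3*6))*25)*(-37) = -10 + ((3*(-1 - 2))*25)*(-37) = -10 + ((3*(-3))*25)*(-37) = -10 - 9*25*(-37) = -10 - 225*(-37) = -10 + 8325 = 8315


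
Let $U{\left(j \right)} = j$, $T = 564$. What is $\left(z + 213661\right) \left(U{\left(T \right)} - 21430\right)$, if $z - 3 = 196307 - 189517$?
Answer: $-4599993164$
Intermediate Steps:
$z = 6793$ ($z = 3 + \left(196307 - 189517\right) = 3 + 6790 = 6793$)
$\left(z + 213661\right) \left(U{\left(T \right)} - 21430\right) = \left(6793 + 213661\right) \left(564 - 21430\right) = 220454 \left(564 + \left(-233086 + 211656\right)\right) = 220454 \left(564 - 21430\right) = 220454 \left(-20866\right) = -4599993164$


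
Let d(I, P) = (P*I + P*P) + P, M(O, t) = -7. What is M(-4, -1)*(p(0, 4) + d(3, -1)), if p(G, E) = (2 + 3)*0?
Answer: 21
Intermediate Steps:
p(G, E) = 0 (p(G, E) = 5*0 = 0)
d(I, P) = P + P**2 + I*P (d(I, P) = (I*P + P**2) + P = (P**2 + I*P) + P = P + P**2 + I*P)
M(-4, -1)*(p(0, 4) + d(3, -1)) = -7*(0 - (1 + 3 - 1)) = -7*(0 - 1*3) = -7*(0 - 3) = -7*(-3) = 21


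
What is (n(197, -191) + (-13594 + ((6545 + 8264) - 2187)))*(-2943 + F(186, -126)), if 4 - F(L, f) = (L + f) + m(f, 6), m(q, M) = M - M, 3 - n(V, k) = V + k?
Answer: 2924025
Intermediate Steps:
n(V, k) = 3 - V - k (n(V, k) = 3 - (V + k) = 3 + (-V - k) = 3 - V - k)
m(q, M) = 0
F(L, f) = 4 - L - f (F(L, f) = 4 - ((L + f) + 0) = 4 - (L + f) = 4 + (-L - f) = 4 - L - f)
(n(197, -191) + (-13594 + ((6545 + 8264) - 2187)))*(-2943 + F(186, -126)) = ((3 - 1*197 - 1*(-191)) + (-13594 + ((6545 + 8264) - 2187)))*(-2943 + (4 - 1*186 - 1*(-126))) = ((3 - 197 + 191) + (-13594 + (14809 - 2187)))*(-2943 + (4 - 186 + 126)) = (-3 + (-13594 + 12622))*(-2943 - 56) = (-3 - 972)*(-2999) = -975*(-2999) = 2924025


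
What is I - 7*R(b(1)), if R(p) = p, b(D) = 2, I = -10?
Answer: -24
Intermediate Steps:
I - 7*R(b(1)) = -10 - 7*2 = -10 - 14 = -24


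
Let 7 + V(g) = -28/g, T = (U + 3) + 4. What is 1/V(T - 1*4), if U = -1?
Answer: -1/21 ≈ -0.047619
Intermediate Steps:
T = 6 (T = (-1 + 3) + 4 = 2 + 4 = 6)
V(g) = -7 - 28/g
1/V(T - 1*4) = 1/(-7 - 28/(6 - 1*4)) = 1/(-7 - 28/(6 - 4)) = 1/(-7 - 28/2) = 1/(-7 - 28*1/2) = 1/(-7 - 14) = 1/(-21) = -1/21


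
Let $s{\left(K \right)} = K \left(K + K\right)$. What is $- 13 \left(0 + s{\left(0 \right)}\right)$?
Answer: $0$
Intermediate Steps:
$s{\left(K \right)} = 2 K^{2}$ ($s{\left(K \right)} = K 2 K = 2 K^{2}$)
$- 13 \left(0 + s{\left(0 \right)}\right) = - 13 \left(0 + 2 \cdot 0^{2}\right) = - 13 \left(0 + 2 \cdot 0\right) = - 13 \left(0 + 0\right) = \left(-13\right) 0 = 0$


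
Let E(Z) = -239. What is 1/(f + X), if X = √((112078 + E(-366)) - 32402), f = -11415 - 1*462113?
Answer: -473528/224228687347 - √79437/224228687347 ≈ -2.1131e-6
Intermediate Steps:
f = -473528 (f = -11415 - 462113 = -473528)
X = √79437 (X = √((112078 - 239) - 32402) = √(111839 - 32402) = √79437 ≈ 281.85)
1/(f + X) = 1/(-473528 + √79437)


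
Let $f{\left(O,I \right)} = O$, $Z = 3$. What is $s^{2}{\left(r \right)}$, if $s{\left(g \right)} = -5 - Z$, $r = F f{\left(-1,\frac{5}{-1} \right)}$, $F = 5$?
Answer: $64$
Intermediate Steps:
$r = -5$ ($r = 5 \left(-1\right) = -5$)
$s{\left(g \right)} = -8$ ($s{\left(g \right)} = -5 - 3 = -8$)
$s^{2}{\left(r \right)} = \left(-8\right)^{2} = 64$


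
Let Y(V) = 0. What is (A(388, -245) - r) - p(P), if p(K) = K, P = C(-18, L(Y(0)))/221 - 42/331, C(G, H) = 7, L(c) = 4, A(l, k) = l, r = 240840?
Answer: -17589297287/73151 ≈ -2.4045e+5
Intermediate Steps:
P = -6965/73151 (P = 7/221 - 42/331 = -6965/73151 ≈ -0.095214)
(A(388, -245) - r) - p(P) = (388 - 1*240840) - 1*(-6965/73151) = (388 - 240840) + 6965/73151 = -240452 + 6965/73151 = -17589297287/73151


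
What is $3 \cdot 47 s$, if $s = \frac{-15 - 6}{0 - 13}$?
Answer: $\frac{2961}{13} \approx 227.77$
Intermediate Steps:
$s = \frac{21}{13}$ ($s = - \frac{21}{-13} = \left(-21\right) \left(- \frac{1}{13}\right) = \frac{21}{13} \approx 1.6154$)
$3 \cdot 47 s = 3 \cdot 47 \cdot \frac{21}{13} = 141 \cdot \frac{21}{13} = \frac{2961}{13}$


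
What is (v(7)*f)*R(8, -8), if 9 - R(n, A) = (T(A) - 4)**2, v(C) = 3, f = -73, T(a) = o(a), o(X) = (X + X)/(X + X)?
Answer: 0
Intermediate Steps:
o(X) = 1 (o(X) = (2*X)/((2*X)) = (2*X)*(1/(2*X)) = 1)
T(a) = 1
R(n, A) = 0 (R(n, A) = 9 - (1 - 4)**2 = 9 - 1*(-3)**2 = 9 - 1*9 = 9 - 9 = 0)
(v(7)*f)*R(8, -8) = (3*(-73))*0 = -219*0 = 0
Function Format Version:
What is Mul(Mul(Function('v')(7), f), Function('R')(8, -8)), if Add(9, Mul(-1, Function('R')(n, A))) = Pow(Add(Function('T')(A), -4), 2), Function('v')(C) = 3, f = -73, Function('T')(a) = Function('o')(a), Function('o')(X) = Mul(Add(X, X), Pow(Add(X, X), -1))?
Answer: 0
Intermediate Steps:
Function('o')(X) = 1 (Function('o')(X) = Mul(Mul(2, X), Pow(Mul(2, X), -1)) = Mul(Mul(2, X), Mul(Rational(1, 2), Pow(X, -1))) = 1)
Function('T')(a) = 1
Function('R')(n, A) = 0 (Function('R')(n, A) = Add(9, Mul(-1, Pow(Add(1, -4), 2))) = Add(9, Mul(-1, Pow(-3, 2))) = Add(9, Mul(-1, 9)) = Add(9, -9) = 0)
Mul(Mul(Function('v')(7), f), Function('R')(8, -8)) = Mul(Mul(3, -73), 0) = Mul(-219, 0) = 0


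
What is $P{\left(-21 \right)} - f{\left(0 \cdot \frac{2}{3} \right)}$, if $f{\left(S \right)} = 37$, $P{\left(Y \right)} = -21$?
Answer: $-58$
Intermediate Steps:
$P{\left(-21 \right)} - f{\left(0 \cdot \frac{2}{3} \right)} = -21 - 37 = -58$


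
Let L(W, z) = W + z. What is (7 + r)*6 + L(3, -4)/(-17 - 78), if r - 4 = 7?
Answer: 10261/95 ≈ 108.01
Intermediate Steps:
r = 11 (r = 4 + 7 = 11)
(7 + r)*6 + L(3, -4)/(-17 - 78) = (7 + 11)*6 + (3 - 4)/(-17 - 78) = 18*6 - 1/(-95) = 108 - 1/95*(-1) = 108 + 1/95 = 10261/95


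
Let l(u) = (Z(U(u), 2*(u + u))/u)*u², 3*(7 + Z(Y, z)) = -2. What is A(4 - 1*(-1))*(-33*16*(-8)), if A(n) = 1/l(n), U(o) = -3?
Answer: -12672/115 ≈ -110.19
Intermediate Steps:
Z(Y, z) = -23/3 (Z(Y, z) = -7 + (⅓)*(-2) = -7 - ⅔ = -23/3)
l(u) = -23*u/3 (l(u) = (-23/(3*u))*u² = -23*u/3)
A(n) = -3/(23*n) (A(n) = 1/(-23*n/3) = -3/(23*n))
A(4 - 1*(-1))*(-33*16*(-8)) = (-3/(23*(4 - 1*(-1))))*(-33*16*(-8)) = (-3/(23*(4 + 1)))*(-528*(-8)) = -3/23/5*4224 = -3/23*⅕*4224 = -3/115*4224 = -12672/115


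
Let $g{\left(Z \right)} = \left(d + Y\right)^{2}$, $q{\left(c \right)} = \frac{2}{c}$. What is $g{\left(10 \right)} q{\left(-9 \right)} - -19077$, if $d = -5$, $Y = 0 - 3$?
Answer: $\frac{171565}{9} \approx 19063.0$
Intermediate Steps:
$Y = -3$ ($Y = 0 - 3 = -3$)
$g{\left(Z \right)} = 64$ ($g{\left(Z \right)} = \left(-5 - 3\right)^{2} = \left(-8\right)^{2} = 64$)
$g{\left(10 \right)} q{\left(-9 \right)} - -19077 = 64 \frac{2}{-9} - -19077 = 64 \cdot 2 \left(- \frac{1}{9}\right) + 19077 = 64 \left(- \frac{2}{9}\right) + 19077 = - \frac{128}{9} + 19077 = \frac{171565}{9}$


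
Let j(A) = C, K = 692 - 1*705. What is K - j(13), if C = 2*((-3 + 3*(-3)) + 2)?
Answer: 7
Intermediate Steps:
K = -13 (K = 692 - 705 = -13)
C = -20 (C = 2*((-3 - 9) + 2) = 2*(-12 + 2) = 2*(-10) = -20)
j(A) = -20
K - j(13) = -13 - 1*(-20) = -13 + 20 = 7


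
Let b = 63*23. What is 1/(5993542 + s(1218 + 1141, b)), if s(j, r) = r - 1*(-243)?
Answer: 1/5995234 ≈ 1.6680e-7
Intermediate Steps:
b = 1449
s(j, r) = 243 + r (s(j, r) = r + 243 = 243 + r)
1/(5993542 + s(1218 + 1141, b)) = 1/(5993542 + (243 + 1449)) = 1/(5993542 + 1692) = 1/5995234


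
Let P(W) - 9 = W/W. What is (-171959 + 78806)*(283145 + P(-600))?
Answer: -26376737715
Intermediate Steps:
P(W) = 10 (P(W) = 9 + W/W = 9 + 1 = 10)
(-171959 + 78806)*(283145 + P(-600)) = (-171959 + 78806)*(283145 + 10) = -93153*283155 = -26376737715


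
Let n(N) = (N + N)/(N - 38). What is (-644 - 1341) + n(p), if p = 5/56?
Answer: -4214165/2123 ≈ -1985.0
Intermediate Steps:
p = 5/56 (p = 5*(1/56) = 5/56 ≈ 0.089286)
n(N) = 2*N/(-38 + N) (n(N) = (2*N)/(-38 + N) = 2*N/(-38 + N))
(-644 - 1341) + n(p) = (-644 - 1341) + 2*(5/56)/(-38 + 5/56) = -1985 + 2*(5/56)/(-2123/56) = -1985 + 2*(5/56)*(-56/2123) = -1985 - 10/2123 = -4214165/2123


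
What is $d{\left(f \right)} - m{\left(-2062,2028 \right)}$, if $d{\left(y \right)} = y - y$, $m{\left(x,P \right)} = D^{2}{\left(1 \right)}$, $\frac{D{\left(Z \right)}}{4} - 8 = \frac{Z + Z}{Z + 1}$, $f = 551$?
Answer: $-1296$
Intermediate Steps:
$D{\left(Z \right)} = 32 + \frac{8 Z}{1 + Z}$ ($D{\left(Z \right)} = 32 + 4 \frac{Z + Z}{Z + 1} = 32 + 4 \frac{2 Z}{1 + Z} = 32 + \frac{8 Z}{1 + Z}$)
$m{\left(x,P \right)} = 1296$ ($m{\left(x,P \right)} = \left(\frac{8 \left(4 + 5 \cdot 1\right)}{1 + 1}\right)^{2} = \left(\frac{8 \left(4 + 5\right)}{2}\right)^{2} = \left(8 \cdot \frac{1}{2} \cdot 9\right)^{2} = 36^{2} = 1296$)
$d{\left(y \right)} = 0$
$d{\left(f \right)} - m{\left(-2062,2028 \right)} = 0 - 1296 = -1296$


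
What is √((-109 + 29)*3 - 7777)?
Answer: I*√8017 ≈ 89.538*I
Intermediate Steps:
√((-109 + 29)*3 - 7777) = √(-80*3 - 7777) = √(-240 - 7777) = √(-8017) = I*√8017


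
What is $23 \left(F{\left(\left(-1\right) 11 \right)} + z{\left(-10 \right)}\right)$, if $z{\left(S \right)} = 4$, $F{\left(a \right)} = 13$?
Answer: $391$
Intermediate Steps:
$23 \left(F{\left(\left(-1\right) 11 \right)} + z{\left(-10 \right)}\right) = 23 \left(13 + 4\right) = 23 \cdot 17 = 391$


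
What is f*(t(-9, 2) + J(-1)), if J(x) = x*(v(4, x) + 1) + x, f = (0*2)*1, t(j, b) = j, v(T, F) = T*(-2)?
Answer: 0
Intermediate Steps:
v(T, F) = -2*T
f = 0 (f = 0*1 = 0)
J(x) = -6*x (J(x) = x*(-2*4 + 1) + x = x*(-8 + 1) + x = x*(-7) + x = -7*x + x = -6*x)
f*(t(-9, 2) + J(-1)) = 0*(-9 - 6*(-1)) = 0*(-9 + 6) = 0*(-3) = 0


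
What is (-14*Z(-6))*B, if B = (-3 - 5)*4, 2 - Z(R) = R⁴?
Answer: -579712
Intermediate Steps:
Z(R) = 2 - R⁴
B = -32 (B = -8*4 = -32)
(-14*Z(-6))*B = -14*(2 - 1*(-6)⁴)*(-32) = -14*(2 - 1*1296)*(-32) = -14*(2 - 1296)*(-32) = -14*(-1294)*(-32) = 18116*(-32) = -579712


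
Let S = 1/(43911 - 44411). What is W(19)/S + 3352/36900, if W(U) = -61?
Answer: 281363338/9225 ≈ 30500.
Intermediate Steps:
S = -1/500 (S = 1/(-500) = -1/500 ≈ -0.0020000)
W(19)/S + 3352/36900 = -61/(-1/500) + 3352/36900 = -61*(-500) + 3352*(1/36900) = 30500 + 838/9225 = 281363338/9225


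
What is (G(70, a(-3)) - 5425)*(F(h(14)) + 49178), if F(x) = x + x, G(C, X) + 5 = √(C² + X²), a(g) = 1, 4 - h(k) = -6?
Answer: -267145140 + 639574*√29 ≈ -2.6370e+8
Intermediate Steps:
h(k) = 10 (h(k) = 4 - 1*(-6) = 4 + 6 = 10)
G(C, X) = -5 + √(C² + X²)
F(x) = 2*x
(G(70, a(-3)) - 5425)*(F(h(14)) + 49178) = ((-5 + √(70² + 1²)) - 5425)*(2*10 + 49178) = ((-5 + √(4900 + 1)) - 5425)*(20 + 49178) = ((-5 + √4901) - 5425)*49198 = ((-5 + 13*√29) - 5425)*49198 = (-5430 + 13*√29)*49198 = -267145140 + 639574*√29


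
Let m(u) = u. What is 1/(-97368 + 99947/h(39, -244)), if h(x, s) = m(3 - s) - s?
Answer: -491/47707741 ≈ -1.0292e-5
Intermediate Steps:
h(x, s) = 3 - 2*s (h(x, s) = (3 - s) - s = 3 - 2*s)
1/(-97368 + 99947/h(39, -244)) = 1/(-97368 + 99947/(3 - 2*(-244))) = 1/(-97368 + 99947/(3 + 488)) = 1/(-97368 + 99947/491) = 1/(-47707741/491) = -491/47707741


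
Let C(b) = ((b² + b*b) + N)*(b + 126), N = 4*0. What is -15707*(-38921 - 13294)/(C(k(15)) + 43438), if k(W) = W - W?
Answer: 820141005/43438 ≈ 18881.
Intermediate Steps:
N = 0
k(W) = 0
C(b) = 2*b²*(126 + b) (C(b) = ((b² + b*b) + 0)*(b + 126) = ((b² + b²) + 0)*(126 + b) = (2*b² + 0)*(126 + b) = (2*b²)*(126 + b) = 2*b²*(126 + b))
-15707*(-38921 - 13294)/(C(k(15)) + 43438) = -15707*(-38921 - 13294)/(2*0²*(126 + 0) + 43438) = -15707*(-52215/(2*0*126 + 43438)) = -15707*(-52215/(0 + 43438)) = -15707/(43438*(-1/52215)) = -15707/(-43438/52215) = -15707*(-52215/43438) = 820141005/43438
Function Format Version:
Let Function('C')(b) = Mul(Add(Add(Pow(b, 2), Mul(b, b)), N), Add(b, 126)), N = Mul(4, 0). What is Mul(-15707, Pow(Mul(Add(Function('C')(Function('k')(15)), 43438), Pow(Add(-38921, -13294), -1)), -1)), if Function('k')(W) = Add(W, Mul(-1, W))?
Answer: Rational(820141005, 43438) ≈ 18881.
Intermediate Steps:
N = 0
Function('k')(W) = 0
Function('C')(b) = Mul(2, Pow(b, 2), Add(126, b)) (Function('C')(b) = Mul(Add(Add(Pow(b, 2), Mul(b, b)), 0), Add(b, 126)) = Mul(Add(Add(Pow(b, 2), Pow(b, 2)), 0), Add(126, b)) = Mul(Add(Mul(2, Pow(b, 2)), 0), Add(126, b)) = Mul(Mul(2, Pow(b, 2)), Add(126, b)) = Mul(2, Pow(b, 2), Add(126, b)))
Mul(-15707, Pow(Mul(Add(Function('C')(Function('k')(15)), 43438), Pow(Add(-38921, -13294), -1)), -1)) = Mul(-15707, Pow(Mul(Add(Mul(2, Pow(0, 2), Add(126, 0)), 43438), Pow(Add(-38921, -13294), -1)), -1)) = Mul(-15707, Pow(Mul(Add(Mul(2, 0, 126), 43438), Pow(-52215, -1)), -1)) = Mul(-15707, Pow(Mul(Add(0, 43438), Rational(-1, 52215)), -1)) = Mul(-15707, Pow(Mul(43438, Rational(-1, 52215)), -1)) = Mul(-15707, Pow(Rational(-43438, 52215), -1)) = Mul(-15707, Rational(-52215, 43438)) = Rational(820141005, 43438)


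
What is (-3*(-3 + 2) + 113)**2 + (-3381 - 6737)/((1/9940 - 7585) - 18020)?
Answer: 3424836906664/254513699 ≈ 13456.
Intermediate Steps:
(-3*(-3 + 2) + 113)**2 + (-3381 - 6737)/((1/9940 - 7585) - 18020) = (-3*(-1) + 113)**2 - 10118/((1/9940 - 7585) - 18020) = (3 + 113)**2 - 10118/(-75394899/9940 - 18020) = 116**2 - 10118/(-254513699/9940) = 13456 - 10118*(-9940/254513699) = 13456 + 100572920/254513699 = 3424836906664/254513699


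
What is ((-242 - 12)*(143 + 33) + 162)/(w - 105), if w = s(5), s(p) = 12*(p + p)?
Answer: -44542/15 ≈ -2969.5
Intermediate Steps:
s(p) = 24*p (s(p) = 12*(2*p) = 24*p)
w = 120 (w = 24*5 = 120)
((-242 - 12)*(143 + 33) + 162)/(w - 105) = ((-242 - 12)*(143 + 33) + 162)/(120 - 105) = (-254*176 + 162)/15 = (-44704 + 162)*(1/15) = -44542*1/15 = -44542/15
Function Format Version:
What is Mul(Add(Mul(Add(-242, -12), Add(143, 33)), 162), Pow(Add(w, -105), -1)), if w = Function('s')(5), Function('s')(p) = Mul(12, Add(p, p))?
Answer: Rational(-44542, 15) ≈ -2969.5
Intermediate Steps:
Function('s')(p) = Mul(24, p) (Function('s')(p) = Mul(12, Mul(2, p)) = Mul(24, p))
w = 120 (w = Mul(24, 5) = 120)
Mul(Add(Mul(Add(-242, -12), Add(143, 33)), 162), Pow(Add(w, -105), -1)) = Mul(Add(Mul(Add(-242, -12), Add(143, 33)), 162), Pow(Add(120, -105), -1)) = Mul(Add(Mul(-254, 176), 162), Pow(15, -1)) = Mul(Add(-44704, 162), Rational(1, 15)) = Mul(-44542, Rational(1, 15)) = Rational(-44542, 15)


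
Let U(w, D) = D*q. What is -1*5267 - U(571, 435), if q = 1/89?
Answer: -469198/89 ≈ -5271.9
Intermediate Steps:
q = 1/89 ≈ 0.011236
U(w, D) = D/89 (U(w, D) = D*(1/89) = D/89)
-1*5267 - U(571, 435) = -1*5267 - 435/89 = -5267 - 1*435/89 = -5267 - 435/89 = -469198/89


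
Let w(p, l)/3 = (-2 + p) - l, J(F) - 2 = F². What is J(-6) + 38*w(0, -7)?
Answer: 608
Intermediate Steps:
J(F) = 2 + F²
w(p, l) = -6 - 3*l + 3*p (w(p, l) = 3*((-2 + p) - l) = 3*(-2 + p - l) = -6 - 3*l + 3*p)
J(-6) + 38*w(0, -7) = (2 + (-6)²) + 38*(-6 - 3*(-7) + 3*0) = (2 + 36) + 38*(-6 + 21 + 0) = 38 + 38*15 = 38 + 570 = 608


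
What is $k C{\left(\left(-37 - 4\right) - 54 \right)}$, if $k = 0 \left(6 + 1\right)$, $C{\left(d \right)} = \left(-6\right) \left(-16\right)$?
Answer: $0$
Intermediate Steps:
$C{\left(d \right)} = 96$
$k = 0$ ($k = 0 \cdot 7 = 0$)
$k C{\left(\left(-37 - 4\right) - 54 \right)} = 0 \cdot 96 = 0$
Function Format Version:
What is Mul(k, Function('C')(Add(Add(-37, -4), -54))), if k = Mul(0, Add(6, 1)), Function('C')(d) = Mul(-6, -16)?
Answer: 0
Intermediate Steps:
Function('C')(d) = 96
k = 0 (k = Mul(0, 7) = 0)
Mul(k, Function('C')(Add(Add(-37, -4), -54))) = Mul(0, 96) = 0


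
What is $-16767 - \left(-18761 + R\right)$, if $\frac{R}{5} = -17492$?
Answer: $89454$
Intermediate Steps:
$R = -87460$ ($R = 5 \left(-17492\right) = -87460$)
$-16767 - \left(-18761 + R\right) = -16767 - \left(-18761 - 87460\right) = -16767 - -106221 = -16767 + 106221 = 89454$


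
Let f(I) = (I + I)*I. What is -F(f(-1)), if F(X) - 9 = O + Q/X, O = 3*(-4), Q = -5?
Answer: 11/2 ≈ 5.5000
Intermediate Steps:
f(I) = 2*I² (f(I) = (2*I)*I = 2*I²)
O = -12
F(X) = -3 - 5/X (F(X) = 9 + (-12 - 5/X) = -3 - 5/X)
-F(f(-1)) = -(-3 - 5/(2*(-1)²)) = -(-3 - 5/(2*1)) = -(-3 - 5/2) = -1*(-11/2) = 11/2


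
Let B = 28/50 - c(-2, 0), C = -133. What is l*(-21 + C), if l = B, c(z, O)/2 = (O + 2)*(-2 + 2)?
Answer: -2156/25 ≈ -86.240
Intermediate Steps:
c(z, O) = 0 (c(z, O) = 2*((O + 2)*(-2 + 2)) = 2*((2 + O)*0) = 2*0 = 0)
B = 14/25 (B = 28/50 - 1*0 = 28*(1/50) + 0 = 14/25 + 0 = 14/25 ≈ 0.56000)
l = 14/25 ≈ 0.56000
l*(-21 + C) = 14*(-21 - 133)/25 = (14/25)*(-154) = -2156/25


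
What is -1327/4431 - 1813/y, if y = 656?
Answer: -8903915/2906736 ≈ -3.0632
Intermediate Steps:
-1327/4431 - 1813/y = -1327/4431 - 1813/656 = -8903915/2906736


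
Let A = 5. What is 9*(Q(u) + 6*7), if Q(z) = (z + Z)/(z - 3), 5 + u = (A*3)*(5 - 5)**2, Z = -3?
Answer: 387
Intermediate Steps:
u = -5 (u = -5 + (5*3)*(5 - 5)**2 = -5 + 15*0**2 = -5 + 15*0 = -5 + 0 = -5)
Q(z) = 1 (Q(z) = (z - 3)/(z - 3) = (-3 + z)/(-3 + z) = 1)
9*(Q(u) + 6*7) = 9*(1 + 6*7) = 9*(1 + 42) = 9*43 = 387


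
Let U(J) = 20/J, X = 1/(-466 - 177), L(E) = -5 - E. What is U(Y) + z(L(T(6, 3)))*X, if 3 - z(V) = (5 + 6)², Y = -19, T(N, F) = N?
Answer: -10618/12217 ≈ -0.86912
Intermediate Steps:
X = -1/643 (X = 1/(-643) = -1/643 ≈ -0.0015552)
z(V) = -118 (z(V) = 3 - (5 + 6)² = 3 - 1*11² = 3 - 1*121 = 3 - 121 = -118)
U(Y) + z(L(T(6, 3)))*X = 20/(-19) - 118*(-1/643) = 20*(-1/19) + 118/643 = -20/19 + 118/643 = -10618/12217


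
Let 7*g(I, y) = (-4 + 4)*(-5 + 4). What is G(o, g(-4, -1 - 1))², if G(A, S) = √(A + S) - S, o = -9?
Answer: -9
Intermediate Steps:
g(I, y) = 0 (g(I, y) = ((-4 + 4)*(-5 + 4))/7 = (0*(-1))/7 = (⅐)*0 = 0)
G(o, g(-4, -1 - 1))² = (√(-9 + 0) - 1*0)² = (√(-9) + 0)² = (3*I + 0)² = (3*I)² = -9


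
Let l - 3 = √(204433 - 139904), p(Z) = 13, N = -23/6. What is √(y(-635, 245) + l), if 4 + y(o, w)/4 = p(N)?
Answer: √(39 + √64529) ≈ 17.118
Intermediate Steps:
N = -23/6 (N = -23*⅙ = -23/6 ≈ -3.8333)
y(o, w) = 36 (y(o, w) = -16 + 4*13 = -16 + 52 = 36)
l = 3 + √64529 (l = 3 + √(204433 - 139904) = 3 + √64529 ≈ 257.03)
√(y(-635, 245) + l) = √(36 + (3 + √64529)) = √(39 + √64529)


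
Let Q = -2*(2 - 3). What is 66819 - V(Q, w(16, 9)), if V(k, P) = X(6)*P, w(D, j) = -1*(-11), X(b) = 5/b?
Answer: 400859/6 ≈ 66810.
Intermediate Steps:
Q = 2 (Q = -2*(-1) = 2)
w(D, j) = 11
V(k, P) = 5*P/6 (V(k, P) = (5/6)*P = (5*(⅙))*P = 5*P/6)
66819 - V(Q, w(16, 9)) = 66819 - 5*11/6 = 66819 - 1*55/6 = 66819 - 55/6 = 400859/6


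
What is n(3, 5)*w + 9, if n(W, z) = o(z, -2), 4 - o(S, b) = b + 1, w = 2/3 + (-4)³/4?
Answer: -203/3 ≈ -67.667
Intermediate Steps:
w = -46/3 (w = 2*(⅓) - 64*¼ = ⅔ - 16 = -46/3 ≈ -15.333)
o(S, b) = 3 - b (o(S, b) = 4 - (b + 1) = 4 - (1 + b) = 4 + (-1 - b) = 3 - b)
n(W, z) = 5 (n(W, z) = 3 - 1*(-2) = 3 + 2 = 5)
n(3, 5)*w + 9 = 5*(-46/3) + 9 = -230/3 + 9 = -203/3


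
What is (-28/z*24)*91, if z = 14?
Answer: -4368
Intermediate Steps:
(-28/z*24)*91 = (-28/14*24)*91 = (-28*1/14*24)*91 = -2*24*91 = -48*91 = -4368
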